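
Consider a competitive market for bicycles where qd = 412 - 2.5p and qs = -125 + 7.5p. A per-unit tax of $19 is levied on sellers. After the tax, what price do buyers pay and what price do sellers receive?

Pre-tax equilibrium: p* = 53.7, q* = 277.75.
Tax on sellers shifts supply to qs = -125 + 7.5(p − 19) = -267.5 + 7.5p.
412 - 2.5p = -267.5 + 7.5p gives buyer price pb = 67.95; sellers receive ps = 67.95 − 19 = 48.95.
New quantity: q = 412 − 2.5(67.95) = 242.125.

Buyers pay $67.95, sellers receive $48.95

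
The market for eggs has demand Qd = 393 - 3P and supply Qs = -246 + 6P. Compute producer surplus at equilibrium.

Equilibrium: 393 - 3P = -246 + 6P gives P* = 71, Q* = 180.
Supply starts at P = 41 (where Qs = 0).
PS = ½(71 − 41)(180) = 2700.

Producer surplus = 2700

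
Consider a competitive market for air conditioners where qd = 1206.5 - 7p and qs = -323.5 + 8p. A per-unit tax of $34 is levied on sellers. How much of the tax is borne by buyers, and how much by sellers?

Buyers bear 272/15, sellers bear 238/15

Pre-tax equilibrium: p* = 102, q* = 492.5.
Tax on sellers shifts supply to qs = -323.5 + 8(p − 34) = -595.5 + 8p.
1206.5 - 7p = -595.5 + 8p gives buyer price pb = 1802/15; sellers receive ps = 1802/15 − 34 = 1292/15.
New quantity: q = 1206.5 − 7(1802/15) = 10967/30.
Buyer burden = 1802/15 − 102 = 272/15; seller burden = 102 − 1292/15 = 238/15.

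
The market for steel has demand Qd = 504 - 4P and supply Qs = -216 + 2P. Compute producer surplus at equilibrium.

Equilibrium: 504 - 4P = -216 + 2P gives P* = 120, Q* = 24.
Supply starts at P = 108 (where Qs = 0).
PS = ½(120 − 108)(24) = 144.

Producer surplus = 144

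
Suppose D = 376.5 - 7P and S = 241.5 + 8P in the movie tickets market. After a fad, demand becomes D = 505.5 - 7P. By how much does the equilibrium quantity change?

ΔQ = 68.8

Original equilibrium: P* = 9, Q* = 313.5.
New equilibrium: 505.5 - 7P = 241.5 + 8P, so 264 = 15P and P' = 17.6; Q' = 505.5 − 7(17.6) = 382.3.
Change in quantity: 382.3 − 313.5 = 68.8.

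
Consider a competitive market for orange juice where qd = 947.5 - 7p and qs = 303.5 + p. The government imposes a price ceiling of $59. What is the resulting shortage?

Equilibrium price would be p* = 80.5, so the ceiling at 59 binds.
At p = 59: qd = 947.5 − 7(59) = 534.5, qs = 303.5 + 1(59) = 362.5.
Shortage = 534.5 − 362.5 = 172.

Shortage = 172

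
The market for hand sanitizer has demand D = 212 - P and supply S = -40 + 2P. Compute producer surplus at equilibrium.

Producer surplus = 4096

Equilibrium: 212 - P = -40 + 2P gives P* = 84, Q* = 128.
Supply starts at P = 20 (where S = 0).
PS = ½(84 − 20)(128) = 4096.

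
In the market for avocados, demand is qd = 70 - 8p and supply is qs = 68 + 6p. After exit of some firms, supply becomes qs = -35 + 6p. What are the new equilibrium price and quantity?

p' = 7.5, q' = 10

Original equilibrium: p* = 1/7, q* = 482/7.
New equilibrium: 70 - 8p = -35 + 6p, so 105 = 14p and p' = 7.5; q' = 70 − 8(7.5) = 10.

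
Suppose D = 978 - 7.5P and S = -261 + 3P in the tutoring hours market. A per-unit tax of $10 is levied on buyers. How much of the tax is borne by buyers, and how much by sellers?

Buyers bear 20/7, sellers bear 50/7

Pre-tax equilibrium: P* = 118, Q* = 93.
Tax on buyers shifts demand to D = 978 − 7.5(P + 10) = 903 - 7.5P.
903 - 7.5P = -261 + 3P gives seller price Ps = 776/7; buyers pay Pb = 776/7 + 10 = 846/7.
New quantity: Q = 978 − 7.5(846/7) = 501/7.
Buyer burden = 846/7 − 118 = 20/7; seller burden = 118 − 776/7 = 50/7.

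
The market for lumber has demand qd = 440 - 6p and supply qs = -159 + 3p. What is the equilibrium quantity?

Set qd = qs: 440 - 6p = -159 + 3p.
599 = 9p, so p* = 599/9.
q* = 440 − 6(599/9) = 122/3.

q* = 122/3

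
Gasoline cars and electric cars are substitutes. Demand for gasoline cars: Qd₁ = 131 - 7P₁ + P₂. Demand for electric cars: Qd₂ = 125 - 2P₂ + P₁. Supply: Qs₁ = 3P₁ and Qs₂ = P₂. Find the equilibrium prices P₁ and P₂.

P₁ = 518/29, P₂ = 1381/29

Market 1: 131 - 7P₁ + P₂ = 3P₁ → 10P₁ - P₂ = 131.
Market 2: 3P₂ - P₁ = 125.
Eliminating P₂: 3×(1) + 1×(2) gives 29P₁ = 518, so P₁ = 518/29.
Back-substitute into (2): P₂ = (125 + 1×518/29) / 3 = 1381/29.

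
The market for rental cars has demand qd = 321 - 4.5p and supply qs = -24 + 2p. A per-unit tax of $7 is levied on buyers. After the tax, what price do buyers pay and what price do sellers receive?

Buyers pay 718/13, sellers receive 627/13

Pre-tax equilibrium: p* = 690/13, q* = 1068/13.
Tax on buyers shifts demand to qd = 321 − 4.5(p + 7) = 289.5 - 4.5p.
289.5 - 4.5p = -24 + 2p gives seller price ps = 627/13; buyers pay pb = 627/13 + 7 = 718/13.
New quantity: q = 321 − 4.5(718/13) = 942/13.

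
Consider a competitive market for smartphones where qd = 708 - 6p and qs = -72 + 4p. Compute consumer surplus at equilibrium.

Consumer surplus = 4800

Equilibrium: 708 - 6p = -72 + 4p gives p* = 78, q* = 240.
Demand choke price (qd = 0): p = 118.
CS = ½(118 − 78)(240) = 4800.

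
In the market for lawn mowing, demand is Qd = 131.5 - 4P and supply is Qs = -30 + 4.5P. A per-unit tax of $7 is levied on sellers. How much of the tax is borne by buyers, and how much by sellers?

Buyers bear 63/17, sellers bear 56/17

Pre-tax equilibrium: P* = 19, Q* = 55.5.
Tax on sellers shifts supply to Qs = -30 + 4.5(P − 7) = -61.5 + 4.5P.
131.5 - 4P = -61.5 + 4.5P gives buyer price Pb = 386/17; sellers receive Ps = 386/17 − 7 = 267/17.
New quantity: Q = 131.5 − 4(386/17) = 1383/34.
Buyer burden = 386/17 − 19 = 63/17; seller burden = 19 − 267/17 = 56/17.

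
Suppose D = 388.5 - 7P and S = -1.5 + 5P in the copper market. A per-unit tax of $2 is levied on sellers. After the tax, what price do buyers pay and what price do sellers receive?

Buyers pay 100/3, sellers receive 94/3

Pre-tax equilibrium: P* = 32.5, Q* = 161.
Tax on sellers shifts supply to S = -1.5 + 5(P − 2) = -11.5 + 5P.
388.5 - 7P = -11.5 + 5P gives buyer price Pb = 100/3; sellers receive Ps = 100/3 − 2 = 94/3.
New quantity: Q = 388.5 − 7(100/3) = 931/6.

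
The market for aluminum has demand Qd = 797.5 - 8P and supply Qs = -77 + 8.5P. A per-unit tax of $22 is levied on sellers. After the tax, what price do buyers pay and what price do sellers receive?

Buyers pay 193/3, sellers receive 127/3

Pre-tax equilibrium: P* = 53, Q* = 373.5.
Tax on sellers shifts supply to Qs = -77 + 8.5(P − 22) = -264 + 8.5P.
797.5 - 8P = -264 + 8.5P gives buyer price Pb = 193/3; sellers receive Ps = 193/3 − 22 = 127/3.
New quantity: Q = 797.5 − 8(193/3) = 1697/6.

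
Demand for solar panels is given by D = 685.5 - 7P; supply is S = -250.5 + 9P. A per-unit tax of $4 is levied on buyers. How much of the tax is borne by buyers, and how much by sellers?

Buyers bear $2.25, sellers bear $1.75

Pre-tax equilibrium: P* = 58.5, Q* = 276.
Tax on buyers shifts demand to D = 685.5 − 7(P + 4) = 657.5 - 7P.
657.5 - 7P = -250.5 + 9P gives seller price Ps = 56.75; buyers pay Pb = 56.75 + 4 = 60.75.
New quantity: Q = 685.5 − 7(60.75) = 260.25.
Buyer burden = 60.75 − 58.5 = 2.25; seller burden = 58.5 − 56.75 = 1.75.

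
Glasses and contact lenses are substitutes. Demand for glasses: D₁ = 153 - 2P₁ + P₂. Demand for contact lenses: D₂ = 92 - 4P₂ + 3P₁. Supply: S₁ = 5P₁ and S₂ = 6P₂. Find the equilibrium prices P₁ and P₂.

Market 1: 153 - 2P₁ + P₂ = 5P₁ → 7P₁ - P₂ = 153.
Market 2: 10P₂ - 3P₁ = 92.
Eliminating P₂: 10×(1) + 1×(2) gives 67P₁ = 1622, so P₁ = 1622/67.
Back-substitute into (2): P₂ = (92 + 3×1622/67) / 10 = 1103/67.

P₁ = 1622/67, P₂ = 1103/67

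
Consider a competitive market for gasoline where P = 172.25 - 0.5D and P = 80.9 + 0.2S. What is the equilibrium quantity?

Set the two price expressions equal: 172.25 - 0.5Q = 80.9 + 0.2Q.
91.35 = 0.7Q, so Q* = 130.5.
P* = 172.25 − (0.5)(130.5) = 107.

Q* = 130.5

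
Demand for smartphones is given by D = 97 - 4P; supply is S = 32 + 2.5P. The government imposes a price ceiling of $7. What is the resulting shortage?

Shortage = 19.5

Equilibrium price would be P* = 10, so the ceiling at 7 binds.
At P = 7: D = 97 − 4(7) = 69, S = 32 + 2.5(7) = 49.5.
Shortage = 69 − 49.5 = 19.5.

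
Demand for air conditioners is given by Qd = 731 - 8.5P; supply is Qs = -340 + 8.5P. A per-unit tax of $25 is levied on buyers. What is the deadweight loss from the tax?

Pre-tax equilibrium: P* = 63, Q* = 195.5.
Tax on buyers shifts demand to Qd = 731 − 8.5(P + 25) = 518.5 - 8.5P.
518.5 - 8.5P = -340 + 8.5P gives seller price Ps = 50.5; buyers pay Pb = 50.5 + 25 = 75.5.
New quantity: Q = 731 − 8.5(75.5) = 89.25.
DWL = ½ × 25 × (195.5 − 89.25) = 1328.125.

Deadweight loss = 1328.125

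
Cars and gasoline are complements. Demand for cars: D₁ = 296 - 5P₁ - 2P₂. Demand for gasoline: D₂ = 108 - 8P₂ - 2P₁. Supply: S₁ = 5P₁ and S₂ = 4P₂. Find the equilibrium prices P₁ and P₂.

P₁ = 834/29, P₂ = 122/29

Market 1: 296 - 5P₁ - 2P₂ = 5P₁ → 10P₁ + 2P₂ = 296.
Market 2: 12P₂ + 2P₁ = 108.
Eliminating P₂: 12×(1) − 2×(2) gives 116P₁ = 3336, so P₁ = 834/29.
Back-substitute into (2): P₂ = (108 − 2×834/29) / 12 = 122/29.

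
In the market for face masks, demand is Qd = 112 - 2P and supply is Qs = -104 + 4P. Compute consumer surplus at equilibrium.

Equilibrium: 112 - 2P = -104 + 4P gives P* = 36, Q* = 40.
Demand choke price (Qd = 0): P = 56.
CS = ½(56 − 36)(40) = 400.

Consumer surplus = 400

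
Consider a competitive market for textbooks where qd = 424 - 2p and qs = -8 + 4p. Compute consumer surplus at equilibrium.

Consumer surplus = 19600

Equilibrium: 424 - 2p = -8 + 4p gives p* = 72, q* = 280.
Demand choke price (qd = 0): p = 212.
CS = ½(212 − 72)(280) = 19600.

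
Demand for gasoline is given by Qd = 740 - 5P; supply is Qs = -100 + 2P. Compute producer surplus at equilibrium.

Equilibrium: 740 - 5P = -100 + 2P gives P* = 120, Q* = 140.
Supply starts at P = 50 (where Qs = 0).
PS = ½(120 − 50)(140) = 4900.

Producer surplus = 4900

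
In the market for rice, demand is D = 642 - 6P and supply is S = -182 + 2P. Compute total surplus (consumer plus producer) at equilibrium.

Total surplus = 192

Equilibrium: 642 - 6P = -182 + 2P gives P* = 103, Q* = 24.
Demand choke price: P = 107; supply starts at P = 91.
CS = ½(107 − 103)(24) = 48; PS = ½(103 − 91)(24) = 144.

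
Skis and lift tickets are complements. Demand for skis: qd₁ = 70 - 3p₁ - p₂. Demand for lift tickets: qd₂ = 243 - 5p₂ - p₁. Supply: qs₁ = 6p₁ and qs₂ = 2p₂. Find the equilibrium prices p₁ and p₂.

Market 1: 70 - 3p₁ - p₂ = 6p₁ → 9p₁ + p₂ = 70.
Market 2: 7p₂ + p₁ = 243.
Eliminating p₂: 7×(1) − 1×(2) gives 62p₁ = 247, so p₁ = 247/62.
Back-substitute into (2): p₂ = (243 − 1×247/62) / 7 = 2117/62.

p₁ = 247/62, p₂ = 2117/62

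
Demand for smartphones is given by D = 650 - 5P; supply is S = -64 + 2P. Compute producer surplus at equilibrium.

Equilibrium: 650 - 5P = -64 + 2P gives P* = 102, Q* = 140.
Supply starts at P = 32 (where S = 0).
PS = ½(102 − 32)(140) = 4900.

Producer surplus = 4900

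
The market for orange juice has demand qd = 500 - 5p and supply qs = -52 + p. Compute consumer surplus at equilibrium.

Equilibrium: 500 - 5p = -52 + p gives p* = 92, q* = 40.
Demand choke price (qd = 0): p = 100.
CS = ½(100 − 92)(40) = 160.

Consumer surplus = 160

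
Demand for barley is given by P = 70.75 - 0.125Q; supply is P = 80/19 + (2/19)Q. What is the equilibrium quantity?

Q* = 10114/35

Set the two price expressions equal: 70.75 - 0.125Q = 80/19 + (2/19)Q.
5057/76 = (35/152)Q, so Q* = 10114/35.
P* = 70.75 − (0.125)(10114/35) = 1212/35.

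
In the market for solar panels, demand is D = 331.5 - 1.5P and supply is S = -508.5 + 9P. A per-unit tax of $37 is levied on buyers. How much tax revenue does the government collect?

Pre-tax equilibrium: P* = 80, Q* = 211.5.
Tax on buyers shifts demand to D = 331.5 − 1.5(P + 37) = 276 - 1.5P.
276 - 1.5P = -508.5 + 9P gives seller price Ps = 523/7; buyers pay Pb = 523/7 + 37 = 782/7.
New quantity: Q = 331.5 − 1.5(782/7) = 2295/14.
Revenue = 37 × 2295/14 = 84915/14.

Tax revenue = 84915/14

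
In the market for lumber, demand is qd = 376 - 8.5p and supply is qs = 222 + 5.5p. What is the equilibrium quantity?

q* = 282.5

Set qd = qs: 376 - 8.5p = 222 + 5.5p.
154 = 14p, so p* = 11.
q* = 376 − 8.5(11) = 282.5.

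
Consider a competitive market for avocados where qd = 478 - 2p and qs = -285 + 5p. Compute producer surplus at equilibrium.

Producer surplus = 6760

Equilibrium: 478 - 2p = -285 + 5p gives p* = 109, q* = 260.
Supply starts at p = 57 (where qs = 0).
PS = ½(109 − 57)(260) = 6760.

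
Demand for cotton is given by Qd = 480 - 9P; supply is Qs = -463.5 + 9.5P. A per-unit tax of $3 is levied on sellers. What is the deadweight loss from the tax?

Deadweight loss = 1539/74

Pre-tax equilibrium: P* = 51, Q* = 21.
Tax on sellers shifts supply to Qs = -463.5 + 9.5(P − 3) = -492 + 9.5P.
480 - 9P = -492 + 9.5P gives buyer price Pb = 1944/37; sellers receive Ps = 1944/37 − 3 = 1833/37.
New quantity: Q = 480 − 9(1944/37) = 264/37.
DWL = ½ × 3 × (21 − 264/37) = 1539/74.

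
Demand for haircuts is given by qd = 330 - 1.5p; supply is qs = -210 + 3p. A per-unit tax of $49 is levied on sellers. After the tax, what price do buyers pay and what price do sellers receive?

Pre-tax equilibrium: p* = 120, q* = 150.
Tax on sellers shifts supply to qs = -210 + 3(p − 49) = -357 + 3p.
330 - 1.5p = -357 + 3p gives buyer price pb = 458/3; sellers receive ps = 458/3 − 49 = 311/3.
New quantity: q = 330 − 1.5(458/3) = 101.

Buyers pay 458/3, sellers receive 311/3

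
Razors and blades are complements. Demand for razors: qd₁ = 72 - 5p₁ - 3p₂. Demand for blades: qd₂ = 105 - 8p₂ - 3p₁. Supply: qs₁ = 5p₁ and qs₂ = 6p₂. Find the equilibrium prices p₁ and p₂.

p₁ = 693/131, p₂ = 834/131

Market 1: 72 - 5p₁ - 3p₂ = 5p₁ → 10p₁ + 3p₂ = 72.
Market 2: 14p₂ + 3p₁ = 105.
Eliminating p₂: 14×(1) − 3×(2) gives 131p₁ = 693, so p₁ = 693/131.
Back-substitute into (2): p₂ = (105 − 3×693/131) / 14 = 834/131.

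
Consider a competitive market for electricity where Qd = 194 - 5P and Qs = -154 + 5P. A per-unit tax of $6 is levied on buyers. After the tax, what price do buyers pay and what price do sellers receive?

Buyers pay $37.8, sellers receive $31.8

Pre-tax equilibrium: P* = 34.8, Q* = 20.
Tax on buyers shifts demand to Qd = 194 − 5(P + 6) = 164 - 5P.
164 - 5P = -154 + 5P gives seller price Ps = 31.8; buyers pay Pb = 31.8 + 6 = 37.8.
New quantity: Q = 194 − 5(37.8) = 5.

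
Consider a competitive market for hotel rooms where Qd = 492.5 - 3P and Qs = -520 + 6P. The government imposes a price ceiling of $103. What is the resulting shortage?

Shortage = 85.5

Equilibrium price would be P* = 112.5, so the ceiling at 103 binds.
At P = 103: Qd = 492.5 − 3(103) = 183.5, Qs = -520 + 6(103) = 98.
Shortage = 183.5 − 98 = 85.5.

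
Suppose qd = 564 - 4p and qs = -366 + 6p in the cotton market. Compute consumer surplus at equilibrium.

Equilibrium: 564 - 4p = -366 + 6p gives p* = 93, q* = 192.
Demand choke price (qd = 0): p = 141.
CS = ½(141 − 93)(192) = 4608.

Consumer surplus = 4608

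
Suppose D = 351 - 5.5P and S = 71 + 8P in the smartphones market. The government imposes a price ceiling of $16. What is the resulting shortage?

Equilibrium price would be P* = 560/27, so the ceiling at 16 binds.
At P = 16: D = 351 − 5.5(16) = 263, S = 71 + 8(16) = 199.
Shortage = 263 − 199 = 64.

Shortage = 64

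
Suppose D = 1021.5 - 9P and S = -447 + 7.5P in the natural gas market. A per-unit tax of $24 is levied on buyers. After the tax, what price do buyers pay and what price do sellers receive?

Buyers pay 1099/11, sellers receive 835/11

Pre-tax equilibrium: P* = 89, Q* = 220.5.
Tax on buyers shifts demand to D = 1021.5 − 9(P + 24) = 805.5 - 9P.
805.5 - 9P = -447 + 7.5P gives seller price Ps = 835/11; buyers pay Pb = 835/11 + 24 = 1099/11.
New quantity: Q = 1021.5 − 9(1099/11) = 2691/22.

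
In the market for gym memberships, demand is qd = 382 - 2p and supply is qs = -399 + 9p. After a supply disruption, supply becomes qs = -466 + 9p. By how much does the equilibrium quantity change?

Δq = -134/11

Original equilibrium: p* = 71, q* = 240.
New equilibrium: 382 - 2p = -466 + 9p, so 848 = 11p and p' = 848/11; q' = 382 − 2(848/11) = 2506/11.
Change in quantity: 2506/11 − 240 = -134/11.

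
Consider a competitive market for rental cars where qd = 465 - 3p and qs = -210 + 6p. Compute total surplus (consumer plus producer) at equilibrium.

Equilibrium: 465 - 3p = -210 + 6p gives p* = 75, q* = 240.
Demand choke price: p = 155; supply starts at p = 35.
CS = ½(155 − 75)(240) = 9600; PS = ½(75 − 35)(240) = 4800.

Total surplus = 14400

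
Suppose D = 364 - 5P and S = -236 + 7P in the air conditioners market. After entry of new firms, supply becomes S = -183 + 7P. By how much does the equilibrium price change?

Original equilibrium: P* = 50, Q* = 114.
New equilibrium: 364 - 5P = -183 + 7P, so 547 = 12P and P' = 547/12; Q' = 364 − 5(547/12) = 1633/12.
Change in price: 547/12 − 50 = -53/12.

ΔP = -53/12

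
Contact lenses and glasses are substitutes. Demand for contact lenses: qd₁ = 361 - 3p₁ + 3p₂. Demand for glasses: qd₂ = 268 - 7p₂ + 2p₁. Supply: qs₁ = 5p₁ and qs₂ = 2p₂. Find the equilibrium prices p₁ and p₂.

p₁ = 1351/22, p₂ = 1433/33

Market 1: 361 - 3p₁ + 3p₂ = 5p₁ → 8p₁ - 3p₂ = 361.
Market 2: 9p₂ - 2p₁ = 268.
Eliminating p₂: 9×(1) + 3×(2) gives 66p₁ = 4053, so p₁ = 1351/22.
Back-substitute into (2): p₂ = (268 + 2×1351/22) / 9 = 1433/33.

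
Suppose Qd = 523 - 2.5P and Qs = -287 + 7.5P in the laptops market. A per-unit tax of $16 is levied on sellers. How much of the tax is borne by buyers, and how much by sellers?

Buyers bear $12, sellers bear $4

Pre-tax equilibrium: P* = 81, Q* = 320.5.
Tax on sellers shifts supply to Qs = -287 + 7.5(P − 16) = -407 + 7.5P.
523 - 2.5P = -407 + 7.5P gives buyer price Pb = 93; sellers receive Ps = 93 − 16 = 77.
New quantity: Q = 523 − 2.5(93) = 290.5.
Buyer burden = 93 − 81 = 12; seller burden = 81 − 77 = 4.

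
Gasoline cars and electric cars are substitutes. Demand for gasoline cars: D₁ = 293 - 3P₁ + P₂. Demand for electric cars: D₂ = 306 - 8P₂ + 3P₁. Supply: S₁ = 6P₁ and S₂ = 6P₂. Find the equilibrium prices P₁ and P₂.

P₁ = 4408/123, P₂ = 1211/41

Market 1: 293 - 3P₁ + P₂ = 6P₁ → 9P₁ - P₂ = 293.
Market 2: 14P₂ - 3P₁ = 306.
Eliminating P₂: 14×(1) + 1×(2) gives 123P₁ = 4408, so P₁ = 4408/123.
Back-substitute into (2): P₂ = (306 + 3×4408/123) / 14 = 1211/41.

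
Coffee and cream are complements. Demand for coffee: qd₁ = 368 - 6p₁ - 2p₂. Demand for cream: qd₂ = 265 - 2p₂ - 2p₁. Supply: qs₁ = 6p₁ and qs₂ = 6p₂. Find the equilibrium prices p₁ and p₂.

Market 1: 368 - 6p₁ - 2p₂ = 6p₁ → 12p₁ + 2p₂ = 368.
Market 2: 8p₂ + 2p₁ = 265.
Eliminating p₂: 8×(1) − 2×(2) gives 92p₁ = 2414, so p₁ = 1207/46.
Back-substitute into (2): p₂ = (265 − 2×1207/46) / 8 = 611/23.

p₁ = 1207/46, p₂ = 611/23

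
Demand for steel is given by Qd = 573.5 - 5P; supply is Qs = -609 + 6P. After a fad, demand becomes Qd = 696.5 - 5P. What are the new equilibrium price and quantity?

P' = 2611/22, Q' = 1134/11

Original equilibrium: P* = 107.5, Q* = 36.
New equilibrium: 696.5 - 5P = -609 + 6P, so 1305.5 = 11P and P' = 2611/22; Q' = 696.5 − 5(2611/22) = 1134/11.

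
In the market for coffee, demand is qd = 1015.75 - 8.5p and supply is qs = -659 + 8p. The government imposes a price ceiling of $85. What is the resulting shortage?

Equilibrium price would be p* = 101.5, so the ceiling at 85 binds.
At p = 85: qd = 1015.75 − 8.5(85) = 293.25, qs = -659 + 8(85) = 21.
Shortage = 293.25 − 21 = 272.25.

Shortage = 272.25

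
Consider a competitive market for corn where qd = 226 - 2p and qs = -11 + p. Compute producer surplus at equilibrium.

Equilibrium: 226 - 2p = -11 + p gives p* = 79, q* = 68.
Supply starts at p = 11 (where qs = 0).
PS = ½(79 − 11)(68) = 2312.

Producer surplus = 2312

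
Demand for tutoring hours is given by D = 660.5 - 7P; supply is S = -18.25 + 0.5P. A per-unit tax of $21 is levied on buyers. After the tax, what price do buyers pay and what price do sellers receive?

Buyers pay $91.9, sellers receive $70.9

Pre-tax equilibrium: P* = 90.5, Q* = 27.
Tax on buyers shifts demand to D = 660.5 − 7(P + 21) = 513.5 - 7P.
513.5 - 7P = -18.25 + 0.5P gives seller price Ps = 70.9; buyers pay Pb = 70.9 + 21 = 91.9.
New quantity: Q = 660.5 − 7(91.9) = 17.2.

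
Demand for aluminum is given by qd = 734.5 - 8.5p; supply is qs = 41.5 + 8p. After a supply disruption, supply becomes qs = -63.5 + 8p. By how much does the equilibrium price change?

Δp = 70/11

Original equilibrium: p* = 42, q* = 377.5.
New equilibrium: 734.5 - 8.5p = -63.5 + 8p, so 798 = 16.5p and p' = 532/11; q' = 734.5 − 8.5(532/11) = 7115/22.
Change in price: 532/11 − 42 = 70/11.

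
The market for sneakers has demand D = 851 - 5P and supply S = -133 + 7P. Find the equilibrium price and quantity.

Set D = S: 851 - 5P = -133 + 7P.
984 = 12P, so P* = 82.
Q* = 851 − 5(82) = 441.

P* = 82, Q* = 441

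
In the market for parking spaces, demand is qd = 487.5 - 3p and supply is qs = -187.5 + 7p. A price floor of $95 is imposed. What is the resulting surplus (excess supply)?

Equilibrium price would be p* = 67.5, so the floor at 95 binds.
At p = 95: qd = 202.5, qs = 477.5.
Surplus = 477.5 − 202.5 = 275.

Surplus = 275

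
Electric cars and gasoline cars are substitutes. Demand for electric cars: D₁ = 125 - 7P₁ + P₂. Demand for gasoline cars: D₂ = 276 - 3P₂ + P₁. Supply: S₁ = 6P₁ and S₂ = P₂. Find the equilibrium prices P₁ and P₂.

Market 1: 125 - 7P₁ + P₂ = 6P₁ → 13P₁ - P₂ = 125.
Market 2: 4P₂ - P₁ = 276.
Eliminating P₂: 4×(1) + 1×(2) gives 51P₁ = 776, so P₁ = 776/51.
Back-substitute into (2): P₂ = (276 + 1×776/51) / 4 = 3713/51.

P₁ = 776/51, P₂ = 3713/51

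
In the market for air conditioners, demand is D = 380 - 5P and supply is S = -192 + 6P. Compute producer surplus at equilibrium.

Equilibrium: 380 - 5P = -192 + 6P gives P* = 52, Q* = 120.
Supply starts at P = 32 (where S = 0).
PS = ½(52 − 32)(120) = 1200.

Producer surplus = 1200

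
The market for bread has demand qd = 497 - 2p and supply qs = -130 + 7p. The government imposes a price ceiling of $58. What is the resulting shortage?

Shortage = 105

Equilibrium price would be p* = 209/3, so the ceiling at 58 binds.
At p = 58: qd = 497 − 2(58) = 381, qs = -130 + 7(58) = 276.
Shortage = 381 − 276 = 105.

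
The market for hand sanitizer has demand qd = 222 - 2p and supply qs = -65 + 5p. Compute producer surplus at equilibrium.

Producer surplus = 1960

Equilibrium: 222 - 2p = -65 + 5p gives p* = 41, q* = 140.
Supply starts at p = 13 (where qs = 0).
PS = ½(41 − 13)(140) = 1960.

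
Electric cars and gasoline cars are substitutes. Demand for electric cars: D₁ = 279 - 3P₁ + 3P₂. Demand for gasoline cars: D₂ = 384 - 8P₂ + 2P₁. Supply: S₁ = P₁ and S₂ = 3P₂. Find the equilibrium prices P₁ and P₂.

Market 1: 279 - 3P₁ + 3P₂ = P₁ → 4P₁ - 3P₂ = 279.
Market 2: 11P₂ - 2P₁ = 384.
Eliminating P₂: 11×(1) + 3×(2) gives 38P₁ = 4221, so P₁ = 4221/38.
Back-substitute into (2): P₂ = (384 + 2×4221/38) / 11 = 1047/19.

P₁ = 4221/38, P₂ = 1047/19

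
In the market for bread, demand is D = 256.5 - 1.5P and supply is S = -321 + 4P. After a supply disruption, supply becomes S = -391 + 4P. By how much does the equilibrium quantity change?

ΔQ = -210/11

Original equilibrium: P* = 105, Q* = 99.
New equilibrium: 256.5 - 1.5P = -391 + 4P, so 647.5 = 5.5P and P' = 1295/11; Q' = 256.5 − 1.5(1295/11) = 879/11.
Change in quantity: 879/11 − 99 = -210/11.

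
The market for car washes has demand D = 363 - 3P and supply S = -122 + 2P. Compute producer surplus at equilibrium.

Producer surplus = 1296

Equilibrium: 363 - 3P = -122 + 2P gives P* = 97, Q* = 72.
Supply starts at P = 61 (where S = 0).
PS = ½(97 − 61)(72) = 1296.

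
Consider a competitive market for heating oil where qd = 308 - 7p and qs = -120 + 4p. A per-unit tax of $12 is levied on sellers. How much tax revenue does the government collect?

Tax revenue = 672/11

Pre-tax equilibrium: p* = 428/11, q* = 392/11.
Tax on sellers shifts supply to qs = -120 + 4(p − 12) = -168 + 4p.
308 - 7p = -168 + 4p gives buyer price pb = 476/11; sellers receive ps = 476/11 − 12 = 344/11.
New quantity: q = 308 − 7(476/11) = 56/11.
Revenue = 12 × 56/11 = 672/11.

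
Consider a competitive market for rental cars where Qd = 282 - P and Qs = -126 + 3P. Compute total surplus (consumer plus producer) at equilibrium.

Total surplus = 21600

Equilibrium: 282 - P = -126 + 3P gives P* = 102, Q* = 180.
Demand choke price: P = 282; supply starts at P = 42.
CS = ½(282 − 102)(180) = 16200; PS = ½(102 − 42)(180) = 5400.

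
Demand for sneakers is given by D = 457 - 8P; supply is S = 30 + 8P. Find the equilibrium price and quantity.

Set D = S: 457 - 8P = 30 + 8P.
427 = 16P, so P* = 26.6875.
Q* = 457 − 8(26.6875) = 243.5.

P* = 26.6875, Q* = 243.5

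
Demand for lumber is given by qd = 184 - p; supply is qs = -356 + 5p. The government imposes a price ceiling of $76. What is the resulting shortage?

Shortage = 84

Equilibrium price would be p* = 90, so the ceiling at 76 binds.
At p = 76: qd = 184 − 1(76) = 108, qs = -356 + 5(76) = 24.
Shortage = 108 − 24 = 84.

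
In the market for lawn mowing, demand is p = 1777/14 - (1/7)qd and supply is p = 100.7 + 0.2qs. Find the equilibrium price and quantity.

p* = 116, q* = 76.5

Set the two price expressions equal: 1777/14 - (1/7)q = 100.7 + 0.2q.
918/35 = (12/35)q, so q* = 76.5.
p* = 1777/14 − (1/7)(76.5) = 116.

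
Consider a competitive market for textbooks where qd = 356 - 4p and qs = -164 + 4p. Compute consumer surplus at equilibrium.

Consumer surplus = 1152

Equilibrium: 356 - 4p = -164 + 4p gives p* = 65, q* = 96.
Demand choke price (qd = 0): p = 89.
CS = ½(89 − 65)(96) = 1152.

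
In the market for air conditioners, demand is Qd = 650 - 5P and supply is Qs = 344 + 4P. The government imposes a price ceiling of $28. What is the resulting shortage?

Shortage = 54

Equilibrium price would be P* = 34, so the ceiling at 28 binds.
At P = 28: Qd = 650 − 5(28) = 510, Qs = 344 + 4(28) = 456.
Shortage = 510 − 456 = 54.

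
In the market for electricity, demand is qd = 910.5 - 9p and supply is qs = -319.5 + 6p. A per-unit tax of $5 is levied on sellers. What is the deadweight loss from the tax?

Deadweight loss = 45

Pre-tax equilibrium: p* = 82, q* = 172.5.
Tax on sellers shifts supply to qs = -319.5 + 6(p − 5) = -349.5 + 6p.
910.5 - 9p = -349.5 + 6p gives buyer price pb = 84; sellers receive ps = 84 − 5 = 79.
New quantity: q = 910.5 − 9(84) = 154.5.
DWL = ½ × 5 × (172.5 − 154.5) = 45.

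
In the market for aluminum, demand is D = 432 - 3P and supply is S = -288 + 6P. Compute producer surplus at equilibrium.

Equilibrium: 432 - 3P = -288 + 6P gives P* = 80, Q* = 192.
Supply starts at P = 48 (where S = 0).
PS = ½(80 − 48)(192) = 3072.

Producer surplus = 3072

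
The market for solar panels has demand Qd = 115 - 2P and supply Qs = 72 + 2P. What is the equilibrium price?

Set Qd = Qs: 115 - 2P = 72 + 2P.
43 = 4P, so P* = 10.75.
Q* = 115 − 2(10.75) = 93.5.

P* = 10.75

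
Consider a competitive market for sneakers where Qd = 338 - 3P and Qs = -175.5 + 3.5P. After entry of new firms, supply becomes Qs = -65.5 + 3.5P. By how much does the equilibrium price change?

ΔP = -220/13

Original equilibrium: P* = 79, Q* = 101.
New equilibrium: 338 - 3P = -65.5 + 3.5P, so 403.5 = 6.5P and P' = 807/13; Q' = 338 − 3(807/13) = 1973/13.
Change in price: 807/13 − 79 = -220/13.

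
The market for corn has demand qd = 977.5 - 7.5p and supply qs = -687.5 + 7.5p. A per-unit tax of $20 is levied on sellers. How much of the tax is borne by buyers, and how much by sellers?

Buyers bear $10, sellers bear $10

Pre-tax equilibrium: p* = 111, q* = 145.
Tax on sellers shifts supply to qs = -687.5 + 7.5(p − 20) = -837.5 + 7.5p.
977.5 - 7.5p = -837.5 + 7.5p gives buyer price pb = 121; sellers receive ps = 121 − 20 = 101.
New quantity: q = 977.5 − 7.5(121) = 70.
Buyer burden = 121 − 111 = 10; seller burden = 111 − 101 = 10.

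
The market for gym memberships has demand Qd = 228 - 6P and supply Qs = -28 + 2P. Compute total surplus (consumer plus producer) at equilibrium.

Total surplus = 432

Equilibrium: 228 - 6P = -28 + 2P gives P* = 32, Q* = 36.
Demand choke price: P = 38; supply starts at P = 14.
CS = ½(38 − 32)(36) = 108; PS = ½(32 − 14)(36) = 324.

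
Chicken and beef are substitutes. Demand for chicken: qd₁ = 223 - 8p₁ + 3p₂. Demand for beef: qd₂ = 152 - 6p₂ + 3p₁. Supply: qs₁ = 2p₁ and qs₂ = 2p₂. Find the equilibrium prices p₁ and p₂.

p₁ = 2240/71, p₂ = 2189/71

Market 1: 223 - 8p₁ + 3p₂ = 2p₁ → 10p₁ - 3p₂ = 223.
Market 2: 8p₂ - 3p₁ = 152.
Eliminating p₂: 8×(1) + 3×(2) gives 71p₁ = 2240, so p₁ = 2240/71.
Back-substitute into (2): p₂ = (152 + 3×2240/71) / 8 = 2189/71.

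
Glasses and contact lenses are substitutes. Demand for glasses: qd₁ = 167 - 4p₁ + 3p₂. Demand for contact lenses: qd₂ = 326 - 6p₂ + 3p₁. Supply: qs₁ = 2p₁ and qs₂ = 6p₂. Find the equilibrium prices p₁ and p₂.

p₁ = 142/3, p₂ = 39

Market 1: 167 - 4p₁ + 3p₂ = 2p₁ → 6p₁ - 3p₂ = 167.
Market 2: 12p₂ - 3p₁ = 326.
Eliminating p₂: 12×(1) + 3×(2) gives 63p₁ = 2982, so p₁ = 142/3.
Back-substitute into (2): p₂ = (326 + 3×142/3) / 12 = 39.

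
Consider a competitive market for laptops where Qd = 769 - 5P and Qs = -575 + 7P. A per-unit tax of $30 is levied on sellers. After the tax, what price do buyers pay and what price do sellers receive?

Buyers pay $129.5, sellers receive $99.5

Pre-tax equilibrium: P* = 112, Q* = 209.
Tax on sellers shifts supply to Qs = -575 + 7(P − 30) = -785 + 7P.
769 - 5P = -785 + 7P gives buyer price Pb = 129.5; sellers receive Ps = 129.5 − 30 = 99.5.
New quantity: Q = 769 − 5(129.5) = 121.5.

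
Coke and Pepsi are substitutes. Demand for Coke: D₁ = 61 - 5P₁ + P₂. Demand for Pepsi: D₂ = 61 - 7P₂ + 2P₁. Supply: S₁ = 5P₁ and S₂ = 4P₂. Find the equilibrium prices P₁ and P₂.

P₁ = 61/9, P₂ = 61/9

Market 1: 61 - 5P₁ + P₂ = 5P₁ → 10P₁ - P₂ = 61.
Market 2: 11P₂ - 2P₁ = 61.
Eliminating P₂: 11×(1) + 1×(2) gives 108P₁ = 732, so P₁ = 61/9.
Back-substitute into (2): P₂ = (61 + 2×61/9) / 11 = 61/9.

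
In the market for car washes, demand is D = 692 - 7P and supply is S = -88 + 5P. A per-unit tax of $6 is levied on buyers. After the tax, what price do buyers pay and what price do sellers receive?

Buyers pay $67.5, sellers receive $61.5

Pre-tax equilibrium: P* = 65, Q* = 237.
Tax on buyers shifts demand to D = 692 − 7(P + 6) = 650 - 7P.
650 - 7P = -88 + 5P gives seller price Ps = 61.5; buyers pay Pb = 61.5 + 6 = 67.5.
New quantity: Q = 692 − 7(67.5) = 219.5.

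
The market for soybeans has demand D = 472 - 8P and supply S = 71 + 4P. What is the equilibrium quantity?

Set D = S: 472 - 8P = 71 + 4P.
401 = 12P, so P* = 401/12.
Q* = 472 − 8(401/12) = 614/3.

Q* = 614/3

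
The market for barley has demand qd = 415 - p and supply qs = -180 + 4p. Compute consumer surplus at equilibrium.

Consumer surplus = 43808

Equilibrium: 415 - p = -180 + 4p gives p* = 119, q* = 296.
Demand choke price (qd = 0): p = 415.
CS = ½(415 − 119)(296) = 43808.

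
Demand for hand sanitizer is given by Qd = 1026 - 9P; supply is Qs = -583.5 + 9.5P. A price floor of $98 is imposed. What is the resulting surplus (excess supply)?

Surplus = 203.5

Equilibrium price would be P* = 87, so the floor at 98 binds.
At P = 98: Qd = 144, Qs = 347.5.
Surplus = 347.5 − 144 = 203.5.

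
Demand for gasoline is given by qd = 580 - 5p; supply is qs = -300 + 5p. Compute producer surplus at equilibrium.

Equilibrium: 580 - 5p = -300 + 5p gives p* = 88, q* = 140.
Supply starts at p = 60 (where qs = 0).
PS = ½(88 − 60)(140) = 1960.

Producer surplus = 1960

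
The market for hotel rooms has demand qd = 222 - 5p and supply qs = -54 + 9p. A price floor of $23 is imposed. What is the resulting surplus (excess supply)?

Surplus = 46

Equilibrium price would be p* = 138/7, so the floor at 23 binds.
At p = 23: qd = 107, qs = 153.
Surplus = 153 − 107 = 46.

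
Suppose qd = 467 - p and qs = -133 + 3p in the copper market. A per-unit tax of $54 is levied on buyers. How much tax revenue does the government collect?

Tax revenue = 14931

Pre-tax equilibrium: p* = 150, q* = 317.
Tax on buyers shifts demand to qd = 467 − 1(p + 54) = 413 - p.
413 - p = -133 + 3p gives seller price ps = 136.5; buyers pay pb = 136.5 + 54 = 190.5.
New quantity: q = 467 − 1(190.5) = 276.5.
Revenue = 54 × 276.5 = 14931.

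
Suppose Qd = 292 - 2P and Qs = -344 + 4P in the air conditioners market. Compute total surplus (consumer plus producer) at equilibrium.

Equilibrium: 292 - 2P = -344 + 4P gives P* = 106, Q* = 80.
Demand choke price: P = 146; supply starts at P = 86.
CS = ½(146 − 106)(80) = 1600; PS = ½(106 − 86)(80) = 800.

Total surplus = 2400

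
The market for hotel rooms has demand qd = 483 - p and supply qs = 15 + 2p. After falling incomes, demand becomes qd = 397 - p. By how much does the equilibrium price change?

Original equilibrium: p* = 156, q* = 327.
New equilibrium: 397 - p = 15 + 2p, so 382 = 3p and p' = 382/3; q' = 397 − 1(382/3) = 809/3.
Change in price: 382/3 − 156 = -86/3.

Δp = -86/3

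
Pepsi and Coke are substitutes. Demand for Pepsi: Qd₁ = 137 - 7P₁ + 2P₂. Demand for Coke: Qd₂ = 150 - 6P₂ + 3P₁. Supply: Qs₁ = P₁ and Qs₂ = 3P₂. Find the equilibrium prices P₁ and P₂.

P₁ = 511/22, P₂ = 537/22

Market 1: 137 - 7P₁ + 2P₂ = P₁ → 8P₁ - 2P₂ = 137.
Market 2: 9P₂ - 3P₁ = 150.
Eliminating P₂: 9×(1) + 2×(2) gives 66P₁ = 1533, so P₁ = 511/22.
Back-substitute into (2): P₂ = (150 + 3×511/22) / 9 = 537/22.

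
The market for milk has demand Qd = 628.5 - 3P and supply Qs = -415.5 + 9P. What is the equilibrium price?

Set Qd = Qs: 628.5 - 3P = -415.5 + 9P.
1044 = 12P, so P* = 87.
Q* = 628.5 − 3(87) = 367.5.

P* = 87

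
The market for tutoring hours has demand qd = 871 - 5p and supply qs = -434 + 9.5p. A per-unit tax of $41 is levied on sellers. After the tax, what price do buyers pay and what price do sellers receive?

Buyers pay 3389/29, sellers receive 2200/29

Pre-tax equilibrium: p* = 90, q* = 421.
Tax on sellers shifts supply to qs = -434 + 9.5(p − 41) = -823.5 + 9.5p.
871 - 5p = -823.5 + 9.5p gives buyer price pb = 3389/29; sellers receive ps = 3389/29 − 41 = 2200/29.
New quantity: q = 871 − 5(3389/29) = 8314/29.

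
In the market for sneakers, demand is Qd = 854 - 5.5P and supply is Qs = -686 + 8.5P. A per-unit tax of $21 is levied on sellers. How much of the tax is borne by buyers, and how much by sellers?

Pre-tax equilibrium: P* = 110, Q* = 249.
Tax on sellers shifts supply to Qs = -686 + 8.5(P − 21) = -864.5 + 8.5P.
854 - 5.5P = -864.5 + 8.5P gives buyer price Pb = 122.75; sellers receive Ps = 122.75 − 21 = 101.75.
New quantity: Q = 854 − 5.5(122.75) = 178.875.
Buyer burden = 122.75 − 110 = 12.75; seller burden = 110 − 101.75 = 8.25.

Buyers bear $12.75, sellers bear $8.25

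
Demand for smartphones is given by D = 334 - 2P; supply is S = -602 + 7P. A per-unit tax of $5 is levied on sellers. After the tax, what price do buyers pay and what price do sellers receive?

Buyers pay 971/9, sellers receive 926/9

Pre-tax equilibrium: P* = 104, Q* = 126.
Tax on sellers shifts supply to S = -602 + 7(P − 5) = -637 + 7P.
334 - 2P = -637 + 7P gives buyer price Pb = 971/9; sellers receive Ps = 971/9 − 5 = 926/9.
New quantity: Q = 334 − 2(971/9) = 1064/9.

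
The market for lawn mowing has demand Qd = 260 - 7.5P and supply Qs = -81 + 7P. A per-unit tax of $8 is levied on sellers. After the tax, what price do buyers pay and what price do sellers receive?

Pre-tax equilibrium: P* = 682/29, Q* = 2425/29.
Tax on sellers shifts supply to Qs = -81 + 7(P − 8) = -137 + 7P.
260 - 7.5P = -137 + 7P gives buyer price Pb = 794/29; sellers receive Ps = 794/29 − 8 = 562/29.
New quantity: Q = 260 − 7.5(794/29) = 1585/29.

Buyers pay 794/29, sellers receive 562/29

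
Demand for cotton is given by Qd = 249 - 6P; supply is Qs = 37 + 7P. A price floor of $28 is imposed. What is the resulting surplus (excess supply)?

Surplus = 152

Equilibrium price would be P* = 212/13, so the floor at 28 binds.
At P = 28: Qd = 81, Qs = 233.
Surplus = 233 − 81 = 152.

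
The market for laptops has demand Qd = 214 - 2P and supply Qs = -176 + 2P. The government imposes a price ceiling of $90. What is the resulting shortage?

Equilibrium price would be P* = 97.5, so the ceiling at 90 binds.
At P = 90: Qd = 214 − 2(90) = 34, Qs = -176 + 2(90) = 4.
Shortage = 34 − 4 = 30.

Shortage = 30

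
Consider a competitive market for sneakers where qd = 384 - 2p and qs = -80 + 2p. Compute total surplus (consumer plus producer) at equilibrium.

Equilibrium: 384 - 2p = -80 + 2p gives p* = 116, q* = 152.
Demand choke price: p = 192; supply starts at p = 40.
CS = ½(192 − 116)(152) = 5776; PS = ½(116 − 40)(152) = 5776.

Total surplus = 11552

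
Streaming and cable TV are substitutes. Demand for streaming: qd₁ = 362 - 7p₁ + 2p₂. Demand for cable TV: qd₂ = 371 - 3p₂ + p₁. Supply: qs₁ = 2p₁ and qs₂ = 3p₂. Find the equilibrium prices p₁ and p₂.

p₁ = 1457/26, p₂ = 3701/52

Market 1: 362 - 7p₁ + 2p₂ = 2p₁ → 9p₁ - 2p₂ = 362.
Market 2: 6p₂ - p₁ = 371.
Eliminating p₂: 6×(1) + 2×(2) gives 52p₁ = 2914, so p₁ = 1457/26.
Back-substitute into (2): p₂ = (371 + 1×1457/26) / 6 = 3701/52.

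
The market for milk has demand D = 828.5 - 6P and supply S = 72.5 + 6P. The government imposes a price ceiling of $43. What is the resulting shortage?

Shortage = 240

Equilibrium price would be P* = 63, so the ceiling at 43 binds.
At P = 43: D = 828.5 − 6(43) = 570.5, S = 72.5 + 6(43) = 330.5.
Shortage = 570.5 − 330.5 = 240.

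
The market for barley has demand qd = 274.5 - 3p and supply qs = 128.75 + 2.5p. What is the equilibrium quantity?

q* = 195

Set qd = qs: 274.5 - 3p = 128.75 + 2.5p.
145.75 = 5.5p, so p* = 26.5.
q* = 274.5 − 3(26.5) = 195.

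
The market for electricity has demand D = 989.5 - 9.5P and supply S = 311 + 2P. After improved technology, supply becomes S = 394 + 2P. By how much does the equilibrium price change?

Original equilibrium: P* = 59, Q* = 429.
New equilibrium: 989.5 - 9.5P = 394 + 2P, so 595.5 = 11.5P and P' = 1191/23; Q' = 989.5 − 9.5(1191/23) = 11444/23.
Change in price: 1191/23 − 59 = -166/23.

ΔP = -166/23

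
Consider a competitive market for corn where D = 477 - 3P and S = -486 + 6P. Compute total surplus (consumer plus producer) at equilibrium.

Total surplus = 6084

Equilibrium: 477 - 3P = -486 + 6P gives P* = 107, Q* = 156.
Demand choke price: P = 159; supply starts at P = 81.
CS = ½(159 − 107)(156) = 4056; PS = ½(107 − 81)(156) = 2028.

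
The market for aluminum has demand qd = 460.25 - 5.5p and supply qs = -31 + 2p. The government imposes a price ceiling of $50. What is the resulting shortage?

Equilibrium price would be p* = 65.5, so the ceiling at 50 binds.
At p = 50: qd = 460.25 − 5.5(50) = 185.25, qs = -31 + 2(50) = 69.
Shortage = 185.25 − 69 = 116.25.

Shortage = 116.25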